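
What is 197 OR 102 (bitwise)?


0b11000101 | 0b1100110 = 0b11100111 = 231

231


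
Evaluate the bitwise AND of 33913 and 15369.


0b1000010001111001 & 0b11110000001001 = 0b10000001001 = 1033

1033


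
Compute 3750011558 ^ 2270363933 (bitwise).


0b11011111100001001010001010100110 ^ 0b10000111010100110000000100011101 = 0b1011000110101111010001110111011 = 1490527163

1490527163


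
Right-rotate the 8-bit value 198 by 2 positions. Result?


Rotate 0b11000110 right by 2 (8-bit) = 0b10110001 = 177

177


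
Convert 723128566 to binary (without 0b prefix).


723128566 = 101011000110100001000011110110 in binary

101011000110100001000011110110


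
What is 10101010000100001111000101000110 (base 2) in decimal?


10101010000100001111000101000110 in decimal = 2853237062

2853237062


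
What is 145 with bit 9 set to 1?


145 | (1 << 9) = 145 | 512 = 657

657


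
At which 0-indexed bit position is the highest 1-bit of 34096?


0b1000010100110000. Highest set bit at position 15

15


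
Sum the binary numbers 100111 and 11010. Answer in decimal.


100111 + 11010 = 1000001 = 65

65


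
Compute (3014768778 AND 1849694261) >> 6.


Step 1: 3014768778 & 1849694261 = 570431488
Step 2: 570431488 >> 6 = 8912992

8912992


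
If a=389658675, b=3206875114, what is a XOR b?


389658675 ^ 3206875114 = 2820456409

2820456409


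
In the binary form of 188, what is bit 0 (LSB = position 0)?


0b10111100, position 0 = 0

0


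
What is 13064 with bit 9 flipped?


13064 ^ (1 << 9) = 13064 ^ 512 = 12552

12552


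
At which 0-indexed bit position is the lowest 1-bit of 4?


0b100. Lowest set bit at position 2

2


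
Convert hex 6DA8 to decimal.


6DA8 hex = 28072 decimal

28072


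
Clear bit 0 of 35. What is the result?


35 & ~(1 << 0) = 34

34


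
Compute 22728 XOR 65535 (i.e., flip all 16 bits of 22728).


22728 ^ 65535 = 42807

42807


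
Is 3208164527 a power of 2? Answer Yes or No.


0b10111111001110001011010010101111. Multiple bits set => No

No


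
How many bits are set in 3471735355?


0b11001110111011100111101000111011 has 21 set bits

21


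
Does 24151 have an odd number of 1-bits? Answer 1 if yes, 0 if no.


0b101111001010111 has 10 ones => parity 0

0


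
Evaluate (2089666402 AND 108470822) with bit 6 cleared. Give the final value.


Step 1: 2089666402 & 108470822 = 67437090
Step 2: 67437090 & ~(1 << 6) = 67437090

67437090


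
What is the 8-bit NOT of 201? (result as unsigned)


~0b11001001 = 0b110110 = 54 (8-bit unsigned)

54


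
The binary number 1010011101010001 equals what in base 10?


1010011101010001 in decimal = 42833

42833


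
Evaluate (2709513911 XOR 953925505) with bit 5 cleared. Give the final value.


Step 1: 2709513911 ^ 953925505 = 2577684790
Step 2: 2577684790 & ~(1 << 5) = 2577684758

2577684758


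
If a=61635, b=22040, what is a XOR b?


61635 ^ 22040 = 42715

42715


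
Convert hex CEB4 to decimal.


CEB4 hex = 52916 decimal

52916


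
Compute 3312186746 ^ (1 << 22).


3312186746 ^ (1 << 22) = 3312186746 ^ 4194304 = 3307992442

3307992442


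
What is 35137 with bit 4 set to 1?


35137 | (1 << 4) = 35137 | 16 = 35153

35153


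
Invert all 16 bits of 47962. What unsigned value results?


47962 ^ 65535 = 17573

17573


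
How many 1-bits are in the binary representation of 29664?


0b111001111100000 has 8 set bits

8


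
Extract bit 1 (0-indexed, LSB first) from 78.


0b1001110, position 1 = 1

1


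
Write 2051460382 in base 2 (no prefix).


2051460382 = 1111010010001101100110100011110 in binary

1111010010001101100110100011110


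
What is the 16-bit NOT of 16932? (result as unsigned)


~0b100001000100100 = 0b1011110111011011 = 48603 (16-bit unsigned)

48603


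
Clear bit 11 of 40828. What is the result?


40828 & ~(1 << 11) = 38780

38780


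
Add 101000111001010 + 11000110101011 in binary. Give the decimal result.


101000111001010 + 11000110101011 = 1000001101110101 = 33653

33653


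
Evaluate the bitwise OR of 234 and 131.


0b11101010 | 0b10000011 = 0b11101011 = 235

235


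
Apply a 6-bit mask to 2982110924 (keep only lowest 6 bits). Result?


2982110924 & 63 = 12

12


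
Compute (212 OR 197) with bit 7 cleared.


Step 1: 212 | 197 = 213
Step 2: 213 & ~(1 << 7) = 85

85


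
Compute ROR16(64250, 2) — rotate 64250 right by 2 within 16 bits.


Rotate 0b1111101011111010 right by 2 (16-bit) = 0b1011111010111110 = 48830

48830


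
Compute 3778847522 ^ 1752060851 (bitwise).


0b11100001001111001010001100100010 ^ 0b1101000011011100101001110110011 = 0b10001001010100101111000010010001 = 2303914129

2303914129


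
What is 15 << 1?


0b1111 << 1 = 0b11110 = 30

30


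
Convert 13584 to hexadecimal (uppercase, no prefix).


13584 = 3510 hex

3510


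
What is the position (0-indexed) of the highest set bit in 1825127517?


0b1101100110010010011110001011101. Highest set bit at position 30

30


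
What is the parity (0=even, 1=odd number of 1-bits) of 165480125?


0b1001110111010000011010111101 has 16 ones => parity 0

0


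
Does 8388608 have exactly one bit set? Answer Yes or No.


0b100000000000000000000000. Only one bit set => Yes

Yes


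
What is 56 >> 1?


0b111000 >> 1 = 0b11100 = 28

28


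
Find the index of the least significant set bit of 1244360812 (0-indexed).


0b1001010001010110111000001101100. Lowest set bit at position 2

2


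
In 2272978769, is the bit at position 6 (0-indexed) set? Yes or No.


0b10000111011110101110011101010001, bit 6 = 1. Yes

Yes


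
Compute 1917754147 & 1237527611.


0b1110010010011101001101100100011 & 0b1001001110000110010110000111011 = 0b1000000010000100000100000100011 = 1078069283

1078069283


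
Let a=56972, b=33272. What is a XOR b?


56972 ^ 33272 = 24436

24436


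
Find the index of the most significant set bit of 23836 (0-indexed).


0b101110100011100. Highest set bit at position 14

14


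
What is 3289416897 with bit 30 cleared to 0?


3289416897 & ~(1 << 30) = 2215675073

2215675073


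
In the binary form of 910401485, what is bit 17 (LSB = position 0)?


0b110110010000111001111111001101, position 17 = 1

1


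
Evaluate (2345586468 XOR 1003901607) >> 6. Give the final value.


Step 1: 2345586468 ^ 1003901607 = 2954403203
Step 2: 2954403203 >> 6 = 46162550

46162550


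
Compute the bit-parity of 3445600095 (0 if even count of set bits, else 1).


0b11001101010111111010111101011111 has 23 ones => parity 1

1


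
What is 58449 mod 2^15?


58449 & 32767 = 25681

25681


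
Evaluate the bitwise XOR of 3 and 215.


0b11 ^ 0b11010111 = 0b11010100 = 212

212


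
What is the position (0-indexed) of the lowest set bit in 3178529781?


0b10111101011101001000001111110101. Lowest set bit at position 0

0


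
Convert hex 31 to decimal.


31 hex = 49 decimal

49


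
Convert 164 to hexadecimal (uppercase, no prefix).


164 = A4 hex

A4


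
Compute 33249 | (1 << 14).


33249 | (1 << 14) = 33249 | 16384 = 49633

49633


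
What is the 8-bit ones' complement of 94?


94 ^ 255 = 161

161


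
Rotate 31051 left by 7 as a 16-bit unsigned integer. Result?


Rotate 0b111100101001011 left by 7 (16-bit) = 0b1010010110111100 = 42428

42428


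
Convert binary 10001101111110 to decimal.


10001101111110 in decimal = 9086

9086


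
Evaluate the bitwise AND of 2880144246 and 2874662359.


0b10101011101010111000001101110110 & 0b10101011010101111101110111010111 = 0b10101011000000111000000101010110 = 2869133654

2869133654


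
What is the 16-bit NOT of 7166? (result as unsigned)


~0b1101111111110 = 0b1110010000000001 = 58369 (16-bit unsigned)

58369


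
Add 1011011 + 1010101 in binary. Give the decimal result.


1011011 + 1010101 = 10110000 = 176

176


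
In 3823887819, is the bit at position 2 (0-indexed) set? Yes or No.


0b11100011111010111110010111001011, bit 2 = 0. No

No


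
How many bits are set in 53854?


0b1101001001011110 has 9 set bits

9


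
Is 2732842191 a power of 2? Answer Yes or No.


0b10100010111000111101110011001111. Multiple bits set => No

No


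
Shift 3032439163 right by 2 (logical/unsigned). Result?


0b10110100101111110101100101111011 >> 2 = 0b101101001011111101011001011110 = 758109790

758109790


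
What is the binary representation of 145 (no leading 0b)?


145 = 10010001 in binary

10010001


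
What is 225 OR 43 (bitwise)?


0b11100001 | 0b101011 = 0b11101011 = 235

235


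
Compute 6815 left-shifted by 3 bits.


0b1101010011111 << 3 = 0b1101010011111000 = 54520

54520


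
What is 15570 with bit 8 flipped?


15570 ^ (1 << 8) = 15570 ^ 256 = 15826

15826


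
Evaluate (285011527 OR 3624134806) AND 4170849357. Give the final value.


Step 1: 285011527 | 3624134806 = 3640651479
Step 2: 3640651479 & 4170849357 = 3633974341

3633974341


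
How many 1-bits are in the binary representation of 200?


0b11001000 has 3 set bits

3


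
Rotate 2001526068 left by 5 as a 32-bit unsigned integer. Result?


Rotate 0b1110111010011001101110100110100 left by 5 (32-bit) = 0b11101001100110111010011010001110 = 3919292046

3919292046


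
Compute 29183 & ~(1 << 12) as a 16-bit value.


29183 & ~(1 << 12) = 25087

25087


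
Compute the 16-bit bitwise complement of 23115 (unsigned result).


~0b101101001001011 = 0b1010010110110100 = 42420 (16-bit unsigned)

42420


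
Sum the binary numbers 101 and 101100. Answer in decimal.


101 + 101100 = 110001 = 49

49


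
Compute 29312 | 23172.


0b111001010000000 | 0b101101010000100 = 0b111101010000100 = 31364

31364


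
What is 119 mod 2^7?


119 & 127 = 119

119


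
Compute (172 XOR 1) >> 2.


Step 1: 172 ^ 1 = 173
Step 2: 173 >> 2 = 43

43


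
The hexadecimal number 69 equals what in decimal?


69 hex = 105 decimal

105


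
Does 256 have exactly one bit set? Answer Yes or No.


0b100000000. Only one bit set => Yes

Yes


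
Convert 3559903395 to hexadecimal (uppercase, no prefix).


3559903395 = D42FD0A3 hex

D42FD0A3


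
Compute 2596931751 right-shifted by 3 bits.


0b10011010110010100000100010100111 >> 3 = 0b10011010110010100000100010100 = 324616468

324616468


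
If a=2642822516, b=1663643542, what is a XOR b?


2642822516 ^ 1663643542 = 4272909026

4272909026


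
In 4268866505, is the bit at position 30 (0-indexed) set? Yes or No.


0b11111110011100011011101111001001, bit 30 = 1. Yes

Yes


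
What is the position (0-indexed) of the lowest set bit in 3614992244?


0b11010111011110000110011101110100. Lowest set bit at position 2

2


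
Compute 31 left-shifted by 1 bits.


0b11111 << 1 = 0b111110 = 62

62


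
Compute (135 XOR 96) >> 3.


Step 1: 135 ^ 96 = 231
Step 2: 231 >> 3 = 28

28


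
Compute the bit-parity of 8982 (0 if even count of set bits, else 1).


0b10001100010110 has 6 ones => parity 0

0


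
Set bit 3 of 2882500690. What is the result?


2882500690 | (1 << 3) = 2882500690 | 8 = 2882500698

2882500698


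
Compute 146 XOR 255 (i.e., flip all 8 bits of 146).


146 ^ 255 = 109

109


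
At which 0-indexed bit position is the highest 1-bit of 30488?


0b111011100011000. Highest set bit at position 14

14


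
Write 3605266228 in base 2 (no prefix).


3605266228 = 11010110111000111111111100110100 in binary

11010110111000111111111100110100


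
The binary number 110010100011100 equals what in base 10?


110010100011100 in decimal = 25884

25884


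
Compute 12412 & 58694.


0b11000001111100 & 0b1110010101000110 = 0b10000001000100 = 8260

8260


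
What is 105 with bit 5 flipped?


105 ^ (1 << 5) = 105 ^ 32 = 73

73


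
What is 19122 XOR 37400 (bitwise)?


0b100101010110010 ^ 0b1001001000011000 = 0b1101100010101010 = 55466

55466


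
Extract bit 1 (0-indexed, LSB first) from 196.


0b11000100, position 1 = 0

0


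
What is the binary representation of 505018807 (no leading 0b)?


505018807 = 11110000110011111100110110111 in binary

11110000110011111100110110111


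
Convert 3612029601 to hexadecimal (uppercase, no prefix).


3612029601 = D74B32A1 hex

D74B32A1


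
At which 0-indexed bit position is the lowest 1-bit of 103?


0b1100111. Lowest set bit at position 0

0


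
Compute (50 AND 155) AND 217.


Step 1: 50 & 155 = 18
Step 2: 18 & 217 = 16

16


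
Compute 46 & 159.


0b101110 & 0b10011111 = 0b1110 = 14

14


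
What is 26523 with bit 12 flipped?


26523 ^ (1 << 12) = 26523 ^ 4096 = 30619

30619


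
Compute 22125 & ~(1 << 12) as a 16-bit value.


22125 & ~(1 << 12) = 18029

18029


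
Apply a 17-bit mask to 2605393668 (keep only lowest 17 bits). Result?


2605393668 & 131071 = 75524

75524


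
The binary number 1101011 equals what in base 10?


1101011 in decimal = 107

107


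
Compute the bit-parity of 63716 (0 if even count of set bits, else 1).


0b1111100011100100 has 9 ones => parity 1

1


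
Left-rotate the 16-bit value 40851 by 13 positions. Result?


Rotate 0b1001111110010011 left by 13 (16-bit) = 0b111001111110010 = 29682

29682


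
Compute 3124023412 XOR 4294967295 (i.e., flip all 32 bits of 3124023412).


3124023412 ^ 4294967295 = 1170943883

1170943883


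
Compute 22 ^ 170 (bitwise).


0b10110 ^ 0b10101010 = 0b10111100 = 188

188


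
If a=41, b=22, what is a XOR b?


41 ^ 22 = 63

63


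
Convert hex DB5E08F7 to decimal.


DB5E08F7 hex = 3680372983 decimal

3680372983


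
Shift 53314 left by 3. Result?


0b1101000001000010 << 3 = 0b1101000001000010000 = 426512

426512


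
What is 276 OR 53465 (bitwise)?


0b100010100 | 0b1101000011011001 = 0b1101000111011101 = 53725

53725


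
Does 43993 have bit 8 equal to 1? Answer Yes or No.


0b1010101111011001, bit 8 = 1. Yes

Yes


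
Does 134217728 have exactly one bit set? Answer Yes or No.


0b1000000000000000000000000000. Only one bit set => Yes

Yes


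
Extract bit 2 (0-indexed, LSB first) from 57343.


0b1101111111111111, position 2 = 1

1


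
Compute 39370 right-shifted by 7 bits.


0b1001100111001010 >> 7 = 0b100110011 = 307

307


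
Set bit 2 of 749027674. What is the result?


749027674 | (1 << 2) = 749027674 | 4 = 749027678

749027678


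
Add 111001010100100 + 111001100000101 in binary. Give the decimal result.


111001010100100 + 111001100000101 = 1110010110101001 = 58793

58793


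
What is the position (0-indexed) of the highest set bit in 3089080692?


0b10111000000111111010000101110100. Highest set bit at position 31

31


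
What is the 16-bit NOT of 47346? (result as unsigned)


~0b1011100011110010 = 0b100011100001101 = 18189 (16-bit unsigned)

18189


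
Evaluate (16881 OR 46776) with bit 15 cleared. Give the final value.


Step 1: 16881 | 46776 = 63481
Step 2: 63481 & ~(1 << 15) = 30713

30713


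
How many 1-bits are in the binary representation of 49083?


0b1011111110111011 has 13 set bits

13


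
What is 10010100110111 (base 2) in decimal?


10010100110111 in decimal = 9527

9527


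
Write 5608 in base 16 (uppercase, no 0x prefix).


5608 = 15E8 hex

15E8


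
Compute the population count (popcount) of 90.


0b1011010 has 4 set bits

4


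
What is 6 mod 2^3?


6 & 7 = 6

6


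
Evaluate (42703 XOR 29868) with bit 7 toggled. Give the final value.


Step 1: 42703 ^ 29868 = 53859
Step 2: 53859 ^ (1 << 7) = 53859 ^ 128 = 53987

53987


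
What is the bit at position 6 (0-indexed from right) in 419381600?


0b11000111111110100000101100000, position 6 = 1

1


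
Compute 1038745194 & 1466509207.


0b111101111010011111111001101010 & 0b1010111011010010010011110010111 = 0b10101011010010010011000000010 = 359212546

359212546


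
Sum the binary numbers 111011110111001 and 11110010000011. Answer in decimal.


111011110111001 + 11110010000011 = 1011010000111100 = 46140

46140


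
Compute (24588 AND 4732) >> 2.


Step 1: 24588 & 4732 = 12
Step 2: 12 >> 2 = 3

3


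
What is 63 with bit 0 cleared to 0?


63 & ~(1 << 0) = 62

62


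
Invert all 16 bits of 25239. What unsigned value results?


25239 ^ 65535 = 40296

40296


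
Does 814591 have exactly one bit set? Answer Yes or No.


0b11000110110111111111. Multiple bits set => No

No


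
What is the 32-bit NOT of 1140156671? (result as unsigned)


~0b1000011111101010110100011111111 = 0b10111100000010101001011100000000 = 3154810624 (32-bit unsigned)

3154810624


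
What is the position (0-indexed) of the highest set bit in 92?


0b1011100. Highest set bit at position 6

6


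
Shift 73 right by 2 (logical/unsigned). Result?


0b1001001 >> 2 = 0b10010 = 18

18


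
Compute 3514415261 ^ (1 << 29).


3514415261 ^ (1 << 29) = 3514415261 ^ 536870912 = 4051286173

4051286173


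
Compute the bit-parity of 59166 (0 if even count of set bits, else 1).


0b1110011100011110 has 10 ones => parity 0

0


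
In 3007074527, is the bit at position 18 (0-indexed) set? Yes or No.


0b10110011001111000101000011011111, bit 18 = 1. Yes

Yes


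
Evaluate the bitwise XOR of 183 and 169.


0b10110111 ^ 0b10101001 = 0b11110 = 30

30


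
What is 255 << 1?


0b11111111 << 1 = 0b111111110 = 510

510


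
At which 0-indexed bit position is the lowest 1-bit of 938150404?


0b110111111010110000101000000100. Lowest set bit at position 2

2


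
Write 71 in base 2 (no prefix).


71 = 1000111 in binary

1000111


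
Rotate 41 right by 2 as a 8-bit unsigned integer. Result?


Rotate 0b101001 right by 2 (8-bit) = 0b1001010 = 74

74


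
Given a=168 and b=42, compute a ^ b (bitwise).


168 ^ 42 = 130

130


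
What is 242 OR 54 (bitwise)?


0b11110010 | 0b110110 = 0b11110110 = 246

246


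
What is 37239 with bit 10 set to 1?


37239 | (1 << 10) = 37239 | 1024 = 38263

38263


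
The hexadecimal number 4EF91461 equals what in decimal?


4EF91461 hex = 1324946529 decimal

1324946529


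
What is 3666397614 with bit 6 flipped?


3666397614 ^ (1 << 6) = 3666397614 ^ 64 = 3666397678

3666397678


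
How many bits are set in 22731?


0b101100011001011 has 8 set bits

8


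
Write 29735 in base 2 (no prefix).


29735 = 111010000100111 in binary

111010000100111


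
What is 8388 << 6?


0b10000011000100 << 6 = 0b10000011000100000000 = 536832

536832


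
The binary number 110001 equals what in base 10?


110001 in decimal = 49

49


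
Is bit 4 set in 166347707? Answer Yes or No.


0b1001111010100100001110111011, bit 4 = 1. Yes

Yes


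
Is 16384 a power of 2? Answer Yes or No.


0b100000000000000. Only one bit set => Yes

Yes


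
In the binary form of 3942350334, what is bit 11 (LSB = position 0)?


0b11101010111110110111110111111110, position 11 = 1

1


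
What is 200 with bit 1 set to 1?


200 | (1 << 1) = 200 | 2 = 202

202


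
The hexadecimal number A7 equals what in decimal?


A7 hex = 167 decimal

167


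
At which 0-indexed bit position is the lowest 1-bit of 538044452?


0b100000000100011110100000100100. Lowest set bit at position 2

2


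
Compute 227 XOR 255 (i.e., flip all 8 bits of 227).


227 ^ 255 = 28

28


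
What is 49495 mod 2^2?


49495 & 3 = 3

3


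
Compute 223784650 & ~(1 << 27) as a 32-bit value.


223784650 & ~(1 << 27) = 89566922

89566922


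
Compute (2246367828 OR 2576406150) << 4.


Step 1: 2246367828 | 2576406150 = 2650070742
Step 2: 2650070742 << 4 = 42401131872

42401131872


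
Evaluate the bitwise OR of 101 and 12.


0b1100101 | 0b1100 = 0b1101101 = 109

109


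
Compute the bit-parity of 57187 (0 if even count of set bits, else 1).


0b1101111101100011 has 11 ones => parity 1

1


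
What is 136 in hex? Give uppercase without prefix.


136 = 88 hex

88


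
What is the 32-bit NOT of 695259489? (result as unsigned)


~0b101001011100001101000101100001 = 0b11010110100011110010111010011110 = 3599707806 (32-bit unsigned)

3599707806


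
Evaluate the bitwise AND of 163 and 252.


0b10100011 & 0b11111100 = 0b10100000 = 160

160


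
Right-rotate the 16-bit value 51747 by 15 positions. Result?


Rotate 0b1100101000100011 right by 15 (16-bit) = 0b1001010001000111 = 37959

37959


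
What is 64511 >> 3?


0b1111101111111111 >> 3 = 0b1111101111111 = 8063

8063


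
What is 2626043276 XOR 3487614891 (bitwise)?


0b10011100100001100011110110001100 ^ 0b11001111111000001100011110101011 = 0b1010011011001101111101000100111 = 1399257639

1399257639


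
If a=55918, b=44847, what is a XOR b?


55918 ^ 44847 = 30017

30017


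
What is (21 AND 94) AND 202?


Step 1: 21 & 94 = 20
Step 2: 20 & 202 = 0

0


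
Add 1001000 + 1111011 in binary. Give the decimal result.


1001000 + 1111011 = 11000011 = 195

195


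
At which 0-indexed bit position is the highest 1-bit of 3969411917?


0b11101100100110000110101101001101. Highest set bit at position 31

31


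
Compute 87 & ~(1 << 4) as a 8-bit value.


87 & ~(1 << 4) = 71

71


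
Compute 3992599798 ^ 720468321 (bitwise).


0b11101101111110100011110011110110 ^ 0b101010111100010111100101100001 = 0b11000111000010110100010110010111 = 3339404695

3339404695


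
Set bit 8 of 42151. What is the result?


42151 | (1 << 8) = 42151 | 256 = 42407

42407


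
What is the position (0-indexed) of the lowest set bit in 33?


0b100001. Lowest set bit at position 0

0


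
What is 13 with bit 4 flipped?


13 ^ (1 << 4) = 13 ^ 16 = 29

29


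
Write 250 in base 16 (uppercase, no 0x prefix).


250 = FA hex

FA


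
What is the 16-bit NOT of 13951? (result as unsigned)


~0b11011001111111 = 0b1100100110000000 = 51584 (16-bit unsigned)

51584


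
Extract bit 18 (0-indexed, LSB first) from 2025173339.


0b1111000101101011011000101011011, position 18 = 1

1


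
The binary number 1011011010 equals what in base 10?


1011011010 in decimal = 730

730


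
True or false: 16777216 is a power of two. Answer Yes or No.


0b1000000000000000000000000. Only one bit set => Yes

Yes


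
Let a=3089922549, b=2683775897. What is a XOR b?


3089922549 ^ 2683775897 = 668684908

668684908


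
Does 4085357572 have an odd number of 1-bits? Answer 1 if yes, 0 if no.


0b11110011100000011001110000000100 has 13 ones => parity 1

1


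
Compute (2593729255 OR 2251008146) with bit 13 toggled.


Step 1: 2593729255 | 2251008146 = 2663099127
Step 2: 2663099127 ^ (1 << 13) = 2663099127 ^ 8192 = 2663090935

2663090935


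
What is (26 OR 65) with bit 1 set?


Step 1: 26 | 65 = 91
Step 2: 91 | (1 << 1) = 91 | 2 = 91

91


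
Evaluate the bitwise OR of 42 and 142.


0b101010 | 0b10001110 = 0b10101110 = 174

174


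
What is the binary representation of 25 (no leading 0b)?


25 = 11001 in binary

11001


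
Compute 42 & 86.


0b101010 & 0b1010110 = 0b10 = 2

2


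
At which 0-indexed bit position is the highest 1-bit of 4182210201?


0b11111001010001110111011010011001. Highest set bit at position 31

31


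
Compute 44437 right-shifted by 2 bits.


0b1010110110010101 >> 2 = 0b10101101100101 = 11109

11109


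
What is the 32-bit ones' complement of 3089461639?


3089461639 ^ 4294967295 = 1205505656

1205505656


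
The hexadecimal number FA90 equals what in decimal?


FA90 hex = 64144 decimal

64144


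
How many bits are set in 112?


0b1110000 has 3 set bits

3


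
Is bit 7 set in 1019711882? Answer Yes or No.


0b111100110001111001000110001010, bit 7 = 1. Yes

Yes


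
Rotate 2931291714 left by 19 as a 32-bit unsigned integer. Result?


Rotate 0b10101110101101111111011001000010 left by 19 (32-bit) = 0b10110010000101010111010110111111 = 2987750847

2987750847


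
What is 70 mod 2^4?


70 & 15 = 6

6


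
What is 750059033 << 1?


0b101100101101001111111000011001 << 1 = 0b1011001011010011111110000110010 = 1500118066

1500118066


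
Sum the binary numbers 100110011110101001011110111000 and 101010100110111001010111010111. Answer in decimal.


100110011110101001011110111000 + 101010100110111001010111010111 = 1010001000101100010110110001111 = 1360407951

1360407951


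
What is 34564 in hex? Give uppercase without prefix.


34564 = 8704 hex

8704


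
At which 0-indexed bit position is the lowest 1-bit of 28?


0b11100. Lowest set bit at position 2

2


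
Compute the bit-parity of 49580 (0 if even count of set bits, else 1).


0b1100000110101100 has 7 ones => parity 1

1


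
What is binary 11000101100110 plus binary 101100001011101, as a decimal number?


11000101100110 + 101100001011101 = 1000100111000011 = 35267

35267


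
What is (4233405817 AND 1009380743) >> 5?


Step 1: 4233405817 & 1009380743 = 1006675201
Step 2: 1006675201 >> 5 = 31458600

31458600


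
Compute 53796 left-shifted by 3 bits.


0b1101001000100100 << 3 = 0b1101001000100100000 = 430368

430368


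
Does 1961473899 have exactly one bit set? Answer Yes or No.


0b1110100111010011011011101101011. Multiple bits set => No

No


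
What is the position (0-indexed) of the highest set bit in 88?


0b1011000. Highest set bit at position 6

6


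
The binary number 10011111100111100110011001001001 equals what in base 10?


10011111100111100110011001001001 in decimal = 2677958217

2677958217


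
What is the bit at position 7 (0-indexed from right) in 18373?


0b100011111000101, position 7 = 1

1


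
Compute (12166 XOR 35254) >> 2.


Step 1: 12166 ^ 35254 = 42544
Step 2: 42544 >> 2 = 10636

10636


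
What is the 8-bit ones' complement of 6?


6 ^ 255 = 249

249


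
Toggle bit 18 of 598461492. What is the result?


598461492 ^ (1 << 18) = 598461492 ^ 262144 = 598723636

598723636


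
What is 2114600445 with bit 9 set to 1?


2114600445 | (1 << 9) = 2114600445 | 512 = 2114600957

2114600957


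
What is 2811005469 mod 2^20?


2811005469 & 1048575 = 821789

821789


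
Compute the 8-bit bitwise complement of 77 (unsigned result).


~0b1001101 = 0b10110010 = 178 (8-bit unsigned)

178


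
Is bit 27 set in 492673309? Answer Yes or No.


0b11101010111011001100100011101, bit 27 = 1. Yes

Yes


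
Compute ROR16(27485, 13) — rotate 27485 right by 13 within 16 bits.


Rotate 0b110101101011101 right by 13 (16-bit) = 0b101101011101011 = 23275

23275


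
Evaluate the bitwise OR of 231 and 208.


0b11100111 | 0b11010000 = 0b11110111 = 247

247


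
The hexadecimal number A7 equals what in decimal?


A7 hex = 167 decimal

167


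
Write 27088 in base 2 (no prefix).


27088 = 110100111010000 in binary

110100111010000


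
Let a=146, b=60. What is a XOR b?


146 ^ 60 = 174

174


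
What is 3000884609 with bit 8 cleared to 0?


3000884609 & ~(1 << 8) = 3000884353

3000884353


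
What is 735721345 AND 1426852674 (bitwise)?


0b101011110110100011011110000001 & 0b1010101000011000000101101000010 = 0b1000010000000001100000000 = 17302272

17302272


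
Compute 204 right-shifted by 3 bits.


0b11001100 >> 3 = 0b11001 = 25

25


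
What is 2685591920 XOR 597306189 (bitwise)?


0b10100000000100101110000101110000 ^ 0b100011100110100010101101001101 = 0b10000011100010001100101000111101 = 2206779965

2206779965


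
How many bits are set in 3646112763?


0b11011001010100110100001111111011 has 19 set bits

19


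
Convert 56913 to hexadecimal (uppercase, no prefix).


56913 = DE51 hex

DE51


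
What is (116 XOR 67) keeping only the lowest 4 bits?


Step 1: 116 ^ 67 = 55
Step 2: 55 & 15 = 7

7


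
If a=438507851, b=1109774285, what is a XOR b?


438507851 ^ 1109774285 = 1476843142

1476843142


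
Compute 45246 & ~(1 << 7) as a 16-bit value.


45246 & ~(1 << 7) = 45118

45118


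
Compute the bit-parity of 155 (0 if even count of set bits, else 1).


0b10011011 has 5 ones => parity 1

1


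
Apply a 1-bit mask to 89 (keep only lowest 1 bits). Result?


89 & 1 = 1

1


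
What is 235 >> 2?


0b11101011 >> 2 = 0b111010 = 58

58


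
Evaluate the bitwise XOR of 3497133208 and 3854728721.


0b11010000011100100000010010011000 ^ 0b11100101110000100111111000010001 = 0b110101101100000111101010001001 = 900758153

900758153


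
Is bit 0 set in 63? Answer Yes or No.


0b111111, bit 0 = 1. Yes

Yes


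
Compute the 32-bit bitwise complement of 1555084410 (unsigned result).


~0b1011100101100001011010001111010 = 0b10100011010011110100101110000101 = 2739882885 (32-bit unsigned)

2739882885


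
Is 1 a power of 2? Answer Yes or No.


0b1. Only one bit set => Yes

Yes


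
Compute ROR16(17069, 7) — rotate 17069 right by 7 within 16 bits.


Rotate 0b100001010101101 right by 7 (16-bit) = 0b101101010000101 = 23173

23173


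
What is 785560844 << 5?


0b101110110100101011010100001100 << 5 = 0b10111011010010101101010000110000000 = 25137947008

25137947008


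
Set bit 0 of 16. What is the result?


16 | (1 << 0) = 16 | 1 = 17

17


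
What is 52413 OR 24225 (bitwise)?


0b1100110010111101 | 0b101111010100001 = 0b1101111010111101 = 57021

57021


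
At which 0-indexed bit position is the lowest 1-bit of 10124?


0b10011110001100. Lowest set bit at position 2

2


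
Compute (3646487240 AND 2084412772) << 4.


Step 1: 3646487240 & 2084412772 = 1478006848
Step 2: 1478006848 << 4 = 23648109568

23648109568


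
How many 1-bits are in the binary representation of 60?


0b111100 has 4 set bits

4


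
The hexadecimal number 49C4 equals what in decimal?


49C4 hex = 18884 decimal

18884


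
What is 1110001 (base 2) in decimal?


1110001 in decimal = 113

113


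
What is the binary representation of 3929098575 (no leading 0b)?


3929098575 = 11101010001100010100100101001111 in binary

11101010001100010100100101001111


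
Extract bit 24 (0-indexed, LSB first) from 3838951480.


0b11100100110100011100000000111000, position 24 = 0

0


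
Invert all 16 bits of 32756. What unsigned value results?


32756 ^ 65535 = 32779

32779


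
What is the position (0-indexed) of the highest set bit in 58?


0b111010. Highest set bit at position 5

5


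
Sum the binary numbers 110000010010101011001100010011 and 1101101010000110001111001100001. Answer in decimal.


110000010010101011001100010011 + 1101101010000110001111001100001 = 10011101100011011101000101110100 = 2643317108

2643317108


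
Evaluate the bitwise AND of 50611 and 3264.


0b1100010110110011 & 0b110011000000 = 0b10010000000 = 1152

1152


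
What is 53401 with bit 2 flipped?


53401 ^ (1 << 2) = 53401 ^ 4 = 53405

53405


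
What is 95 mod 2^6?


95 & 63 = 31

31


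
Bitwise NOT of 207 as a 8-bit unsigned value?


~0b11001111 = 0b110000 = 48 (8-bit unsigned)

48


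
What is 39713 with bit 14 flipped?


39713 ^ (1 << 14) = 39713 ^ 16384 = 56097

56097


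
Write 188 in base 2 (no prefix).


188 = 10111100 in binary

10111100


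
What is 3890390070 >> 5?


0b11100111111000101010010000110110 >> 5 = 0b111001111110001010100100001 = 121574689

121574689


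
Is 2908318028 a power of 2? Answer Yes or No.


0b10101101010110010110100101001100. Multiple bits set => No

No


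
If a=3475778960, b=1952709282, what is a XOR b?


3475778960 ^ 1952709282 = 3142571826

3142571826


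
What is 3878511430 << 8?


0b11100111001011010110001101000110 << 8 = 0b1110011100101101011000110100011000000000 = 992898926080

992898926080


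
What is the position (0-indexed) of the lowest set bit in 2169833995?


0b10000001010101010000101000001011. Lowest set bit at position 0

0


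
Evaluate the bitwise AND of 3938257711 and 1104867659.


0b11101010101111010000101100101111 & 0b1000001110110101111000101001011 = 0b1000000100110000000000100001011 = 1083703563

1083703563


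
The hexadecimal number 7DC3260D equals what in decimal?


7DC3260D hex = 2109941261 decimal

2109941261


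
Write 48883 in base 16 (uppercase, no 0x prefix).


48883 = BEF3 hex

BEF3


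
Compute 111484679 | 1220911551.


0b110101001010001111100000111 | 0b1001000110001011010000110111111 = 0b1001110111001011011111110111111 = 1323679679

1323679679


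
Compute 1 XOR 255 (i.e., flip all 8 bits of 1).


1 ^ 255 = 254

254


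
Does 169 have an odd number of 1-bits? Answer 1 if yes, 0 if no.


0b10101001 has 4 ones => parity 0

0


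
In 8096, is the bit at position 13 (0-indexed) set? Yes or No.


0b1111110100000, bit 13 = 0. No

No


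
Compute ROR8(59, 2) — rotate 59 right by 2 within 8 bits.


Rotate 0b111011 right by 2 (8-bit) = 0b11001110 = 206

206


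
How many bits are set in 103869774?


0b110001100001110110101001110 has 14 set bits

14


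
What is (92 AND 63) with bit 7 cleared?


Step 1: 92 & 63 = 28
Step 2: 28 & ~(1 << 7) = 28

28


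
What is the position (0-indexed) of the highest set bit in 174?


0b10101110. Highest set bit at position 7

7


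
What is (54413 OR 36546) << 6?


Step 1: 54413 | 36546 = 57039
Step 2: 57039 << 6 = 3650496

3650496


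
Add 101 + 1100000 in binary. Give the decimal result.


101 + 1100000 = 1100101 = 101

101


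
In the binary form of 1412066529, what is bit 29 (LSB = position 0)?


0b1010100001010100110110011100001, position 29 = 0

0


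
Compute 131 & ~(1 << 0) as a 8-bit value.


131 & ~(1 << 0) = 130

130


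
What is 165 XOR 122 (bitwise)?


0b10100101 ^ 0b1111010 = 0b11011111 = 223

223


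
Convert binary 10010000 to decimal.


10010000 in decimal = 144

144


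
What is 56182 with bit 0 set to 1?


56182 | (1 << 0) = 56182 | 1 = 56183

56183


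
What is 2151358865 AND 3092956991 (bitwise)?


0b10000000001110110010000110010001 & 0b10111000010110101100011100111111 = 0b10000000000110100000000100010001 = 2149187857

2149187857


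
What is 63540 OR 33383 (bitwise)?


0b1111100000110100 | 0b1000001001100111 = 0b1111101001110111 = 64119

64119


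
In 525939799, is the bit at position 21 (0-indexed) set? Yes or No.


0b11111010110010011010001010111, bit 21 = 0. No

No


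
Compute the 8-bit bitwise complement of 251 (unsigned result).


~0b11111011 = 0b100 = 4 (8-bit unsigned)

4


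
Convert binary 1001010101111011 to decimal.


1001010101111011 in decimal = 38267

38267


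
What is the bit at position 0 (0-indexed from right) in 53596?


0b1101000101011100, position 0 = 0

0


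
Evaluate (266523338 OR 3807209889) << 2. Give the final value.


Step 1: 266523338 | 3807209889 = 4025482219
Step 2: 4025482219 << 2 = 16101928876

16101928876


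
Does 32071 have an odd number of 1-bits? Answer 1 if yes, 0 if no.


0b111110101000111 has 10 ones => parity 0

0


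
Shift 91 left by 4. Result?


0b1011011 << 4 = 0b10110110000 = 1456

1456


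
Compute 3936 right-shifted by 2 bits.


0b111101100000 >> 2 = 0b1111011000 = 984

984


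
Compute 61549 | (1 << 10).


61549 | (1 << 10) = 61549 | 1024 = 62573

62573


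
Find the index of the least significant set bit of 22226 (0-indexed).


0b101011011010010. Lowest set bit at position 1

1


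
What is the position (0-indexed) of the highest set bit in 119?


0b1110111. Highest set bit at position 6

6


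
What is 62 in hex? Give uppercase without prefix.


62 = 3E hex

3E


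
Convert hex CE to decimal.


CE hex = 206 decimal

206


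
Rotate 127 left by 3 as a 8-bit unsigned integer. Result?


Rotate 0b1111111 left by 3 (8-bit) = 0b11111011 = 251

251


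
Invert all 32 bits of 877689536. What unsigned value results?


877689536 ^ 4294967295 = 3417277759

3417277759


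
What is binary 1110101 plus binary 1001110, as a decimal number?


1110101 + 1001110 = 11000011 = 195

195


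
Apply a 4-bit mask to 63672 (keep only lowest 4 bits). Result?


63672 & 15 = 8

8


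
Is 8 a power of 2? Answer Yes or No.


0b1000. Only one bit set => Yes

Yes


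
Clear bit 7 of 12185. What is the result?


12185 & ~(1 << 7) = 12057

12057


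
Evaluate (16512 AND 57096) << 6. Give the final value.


Step 1: 16512 & 57096 = 16384
Step 2: 16384 << 6 = 1048576

1048576


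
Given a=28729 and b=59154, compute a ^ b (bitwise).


28729 ^ 59154 = 38699

38699


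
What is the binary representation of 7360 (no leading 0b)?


7360 = 1110011000000 in binary

1110011000000


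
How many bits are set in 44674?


0b1010111010000010 has 7 set bits

7


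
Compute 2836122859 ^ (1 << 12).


2836122859 ^ (1 << 12) = 2836122859 ^ 4096 = 2836126955

2836126955


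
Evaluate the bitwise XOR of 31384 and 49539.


0b111101010011000 ^ 0b1100000110000011 = 0b1011101100011011 = 47899

47899


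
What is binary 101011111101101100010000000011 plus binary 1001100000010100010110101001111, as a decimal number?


101011111101101100010000000011 + 1001100000010100010110101001111 = 1111000000000001111000101010010 = 2013327698

2013327698


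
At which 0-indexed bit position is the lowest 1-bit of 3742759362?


0b11011111000101011111100111000010. Lowest set bit at position 1

1


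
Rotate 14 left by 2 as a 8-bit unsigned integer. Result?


Rotate 0b1110 left by 2 (8-bit) = 0b111000 = 56

56


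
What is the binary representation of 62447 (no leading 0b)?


62447 = 1111001111101111 in binary

1111001111101111


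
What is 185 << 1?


0b10111001 << 1 = 0b101110010 = 370

370


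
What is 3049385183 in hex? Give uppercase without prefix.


3049385183 = B5C1ECDF hex

B5C1ECDF


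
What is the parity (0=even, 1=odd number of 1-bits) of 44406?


0b1010110101110110 has 10 ones => parity 0

0


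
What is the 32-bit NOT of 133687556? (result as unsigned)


~0b111111101111110100100000100 = 0b11111000000010000001011011111011 = 4161279739 (32-bit unsigned)

4161279739


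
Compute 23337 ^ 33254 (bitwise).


0b101101100101001 ^ 0b1000000111100110 = 0b1101101011001111 = 56015

56015


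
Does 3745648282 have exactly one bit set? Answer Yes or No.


0b11011111010000100000111010011010. Multiple bits set => No

No


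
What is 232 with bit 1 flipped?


232 ^ (1 << 1) = 232 ^ 2 = 234

234


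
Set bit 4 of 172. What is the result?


172 | (1 << 4) = 172 | 16 = 188

188


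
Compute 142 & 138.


0b10001110 & 0b10001010 = 0b10001010 = 138

138
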